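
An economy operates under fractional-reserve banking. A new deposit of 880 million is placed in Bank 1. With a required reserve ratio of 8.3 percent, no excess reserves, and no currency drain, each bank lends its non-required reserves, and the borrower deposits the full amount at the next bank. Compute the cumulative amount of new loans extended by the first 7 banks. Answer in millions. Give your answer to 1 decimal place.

Bank i lends (1 − rr)^i of the original deposit: Bank 1 lends 880·0.9170 = 806.9600, Bank 2 lends 880·0.9170² ≈ 739.9823, and so on.
Summing a geometric series: total = 880·[0.9170·(1 − 0.9170^7) / (1 − 0.9170)] ≈ 4421.3918 million.

4421.4 million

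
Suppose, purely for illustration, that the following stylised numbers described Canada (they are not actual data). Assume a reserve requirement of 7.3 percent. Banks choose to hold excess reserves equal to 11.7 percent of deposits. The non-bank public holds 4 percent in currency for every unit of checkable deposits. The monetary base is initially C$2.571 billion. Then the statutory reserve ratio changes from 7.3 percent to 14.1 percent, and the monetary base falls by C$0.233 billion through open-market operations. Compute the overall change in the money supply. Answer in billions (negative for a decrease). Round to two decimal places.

Before: m₁ = (1 + 0.04) / (0.073 + 0.117 + 0.04) ≈ 4.5217, MB₁ = 2.571, so M₁ = 4.5217 × 2.571 ≈ 11.6253 billion.
After: m₂ = (1 + 0.04) / (0.141 + 0.117 + 0.04) ≈ 3.4899, MB₂ = 2.571 − 0.233 = 2.338, so M₂ = 3.4899 × 2.338 ≈ 8.1594 billion.
ΔM = M₂ − M₁ = 8.1594 − 11.6253 = -3.4659 billion.

-3.47 billion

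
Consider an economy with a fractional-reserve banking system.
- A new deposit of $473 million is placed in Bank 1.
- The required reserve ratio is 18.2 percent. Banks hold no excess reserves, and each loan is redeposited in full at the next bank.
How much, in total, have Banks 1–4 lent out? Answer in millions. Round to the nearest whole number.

$1174 million

Bank i lends (1 − rr)^i of the original deposit: Bank 1 lends 473·0.8180 = 386.9140, Bank 2 lends 473·0.8180² ≈ 316.4957, and so on.
Summing a geometric series: total = 473·[0.8180·(1 − 0.8180^4) / (1 − 0.8180)] ≈ 1174.0779 million.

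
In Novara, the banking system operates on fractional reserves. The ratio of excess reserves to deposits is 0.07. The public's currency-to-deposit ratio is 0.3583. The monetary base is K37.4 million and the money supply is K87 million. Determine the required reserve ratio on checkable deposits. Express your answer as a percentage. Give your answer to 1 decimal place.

15.6%

Using m = M/MB = 87/37.4 ≈ 2.326203. Since m = (1 + c)/(c + rr + e), the denominator satisfies c + rr + e = (1 + c)/m = (1 + 0.3583) / 2.326203 ≈ 0.583913.
With c = 0.3583 and e = 0.07, the required reserve ratio on checkable deposits is 0.583913 − 0.3583 − 0.07 = 0.155613.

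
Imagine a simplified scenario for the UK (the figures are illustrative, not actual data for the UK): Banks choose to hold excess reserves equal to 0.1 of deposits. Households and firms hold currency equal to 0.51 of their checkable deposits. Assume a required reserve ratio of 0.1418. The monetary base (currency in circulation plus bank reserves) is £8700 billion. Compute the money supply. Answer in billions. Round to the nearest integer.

The money multiplier is m = (1 + c) / (rr + e + c) = (1 + 0.51) / (0.1418 + 0.1 + 0.51) ≈ 2.00851.
So M = m × MB = 2.00851 × 8700 = 17474.037 billion.

£17474 billion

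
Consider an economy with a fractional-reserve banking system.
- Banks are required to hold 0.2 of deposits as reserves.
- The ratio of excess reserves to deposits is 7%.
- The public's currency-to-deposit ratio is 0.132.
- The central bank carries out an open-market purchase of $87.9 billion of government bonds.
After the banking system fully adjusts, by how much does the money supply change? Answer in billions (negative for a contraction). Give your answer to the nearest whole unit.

$248 billion

The money multiplier is m = (1 + c) / (rr + e + c) = (1 + 0.132) / (0.2 + 0.07 + 0.132) ≈ 2.8159.
The purchase adds 87.9 billion of base, so ΔM = m × ΔMB = 2.8159 × (+87.9) ≈ 247.5176 billion.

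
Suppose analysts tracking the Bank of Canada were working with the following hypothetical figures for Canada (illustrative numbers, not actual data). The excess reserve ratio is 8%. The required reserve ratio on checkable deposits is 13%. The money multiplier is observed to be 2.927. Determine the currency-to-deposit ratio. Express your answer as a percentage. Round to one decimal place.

20.0%

Using m = 2.927. From m = (1 + c)/(c + rr + e), rearranging gives 1 + c = m·(c + rr + e), so c·(1 − m) = m·(rr + e) − 1.
Hence c = [m·(rr + e) − 1]/(1 − m) = [2.927 × (0.13 + 0.08) − 1] / (1 − 2.927) ≈ 0.199964.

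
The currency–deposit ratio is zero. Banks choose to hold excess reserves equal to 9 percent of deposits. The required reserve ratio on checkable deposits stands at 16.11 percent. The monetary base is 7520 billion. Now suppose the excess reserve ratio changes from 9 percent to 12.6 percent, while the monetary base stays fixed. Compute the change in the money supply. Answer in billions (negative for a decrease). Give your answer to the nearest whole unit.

Initially m₁ = 1 / (0.1611 + 0.09) ≈ 3.98248, so M₁ = 3.98248 × 7520 = 29948.2496 billion.
After the change m₂ = 1 / (0.1611 + 0.126) ≈ 3.48311, so M₂ = 3.48311 × 7520 = 26192.9872 billion.
ΔM = M₂ − M₁ = 26192.9872 − 29948.2496 = -3755.2624 billion.

-3755 billion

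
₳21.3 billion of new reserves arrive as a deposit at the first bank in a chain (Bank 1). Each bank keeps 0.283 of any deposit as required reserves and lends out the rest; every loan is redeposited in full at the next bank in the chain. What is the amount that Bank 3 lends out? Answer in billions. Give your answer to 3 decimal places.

Each bank lends a fraction (1 − rr) = 0.7170 of the deposit it receives, so Bank 3 receives 21.3·0.7170^2 and lends 21.3·0.7170^3 ≈ 7.8512 billion.

₳7.851 billion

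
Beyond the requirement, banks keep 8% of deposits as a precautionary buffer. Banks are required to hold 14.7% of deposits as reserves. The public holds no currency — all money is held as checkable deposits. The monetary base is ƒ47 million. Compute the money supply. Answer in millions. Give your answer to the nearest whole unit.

The money multiplier is m = 1 / (rr + e) = 1 / (0.147 + 0.08) ≈ 4.4053.
So M = m × MB = 4.4053 × 47 = 207.0491 million.

ƒ207 million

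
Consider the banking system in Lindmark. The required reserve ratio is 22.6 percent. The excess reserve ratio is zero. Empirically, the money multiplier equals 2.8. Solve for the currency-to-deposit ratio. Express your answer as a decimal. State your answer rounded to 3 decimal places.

Using m = 2.8. From m = (1 + c)/(c + rr + e), rearranging gives 1 + c = m·(c + rr + e), so c·(1 − m) = m·(rr + e) − 1.
Hence c = [m·(rr + e) − 1]/(1 − m) = [2.8 × (0.226 + 0) − 1] / (1 − 2.8) = 0.204000.

0.204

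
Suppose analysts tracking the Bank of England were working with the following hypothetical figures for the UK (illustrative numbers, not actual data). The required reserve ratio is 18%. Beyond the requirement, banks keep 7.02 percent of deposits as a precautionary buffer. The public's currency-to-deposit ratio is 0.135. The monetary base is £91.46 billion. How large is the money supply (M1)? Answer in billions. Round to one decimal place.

The money multiplier is m = (1 + c) / (rr + e + c) = (1 + 0.135) / (0.18 + 0.0702 + 0.135) ≈ 2.9465.
So M = m × MB = 2.9465 × 91.46 ≈ 269.4869 billion.

£269.5 billion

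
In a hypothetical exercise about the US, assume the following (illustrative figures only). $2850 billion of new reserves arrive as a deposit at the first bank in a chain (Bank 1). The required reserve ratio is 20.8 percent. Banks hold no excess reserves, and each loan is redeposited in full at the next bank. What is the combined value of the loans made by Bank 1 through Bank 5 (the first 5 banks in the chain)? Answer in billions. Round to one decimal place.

$7470.2 billion

Bank i lends (1 − rr)^i of the original deposit: Bank 1 lends 2850·0.7920 = 2257.2000, Bank 2 lends 2850·0.7920² = 1787.7024, and so on.
Summing a geometric series: total = 2850·[0.7920·(1 − 0.7920^5) / (1 − 0.7920)] ≈ 7470.2423 billion.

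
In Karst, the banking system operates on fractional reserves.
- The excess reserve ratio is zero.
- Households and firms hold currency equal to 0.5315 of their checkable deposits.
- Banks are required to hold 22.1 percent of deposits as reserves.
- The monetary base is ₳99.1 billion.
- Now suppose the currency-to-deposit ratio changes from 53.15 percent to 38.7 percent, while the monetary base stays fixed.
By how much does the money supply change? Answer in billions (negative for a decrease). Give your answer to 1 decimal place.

₳24.4 billion

Initially m₁ = (1 + 0.5315) / (0.221 + 0.5315) ≈ 2.0352, so M₁ = 2.0352 × 99.1 ≈ 201.6883 billion.
After the change m₂ = (1 + 0.387) / (0.221 + 0.387) ≈ 2.2812, so M₂ = 2.2812 × 99.1 ≈ 226.0669 billion.
ΔM = M₂ − M₁ = 226.0669 − 201.6883 = 24.3786 billion.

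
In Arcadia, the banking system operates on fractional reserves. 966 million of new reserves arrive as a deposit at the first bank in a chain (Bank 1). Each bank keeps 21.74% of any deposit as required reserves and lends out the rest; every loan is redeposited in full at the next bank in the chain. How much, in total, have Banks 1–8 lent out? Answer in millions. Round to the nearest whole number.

Bank i lends (1 − rr)^i of the original deposit: Bank 1 lends 966·0.7826 = 755.9916, Bank 2 lends 966·0.7826² ≈ 591.6390, and so on.
Summing a geometric series: total = 966·[0.7826·(1 − 0.7826^8) / (1 − 0.7826)] ≈ 2988.1212 million.

2988 million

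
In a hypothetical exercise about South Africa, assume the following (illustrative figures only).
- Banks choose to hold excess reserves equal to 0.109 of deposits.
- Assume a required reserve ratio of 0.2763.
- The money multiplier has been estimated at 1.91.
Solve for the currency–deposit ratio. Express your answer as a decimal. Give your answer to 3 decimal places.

Using m = 1.91. From m = (1 + c)/(c + rr + e), rearranging gives 1 + c = m·(c + rr + e), so c·(1 − m) = m·(rr + e) − 1.
Hence c = [m·(rr + e) − 1]/(1 − m) = [1.91 × (0.2763 + 0.109) − 1] / (1 − 1.91) ≈ 0.290195.

0.290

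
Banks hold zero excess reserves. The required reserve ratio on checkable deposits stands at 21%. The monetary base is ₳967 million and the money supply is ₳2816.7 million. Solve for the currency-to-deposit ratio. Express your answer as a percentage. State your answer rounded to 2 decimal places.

20.30%

Using m = M/MB = 2816.7/967 ≈ 2.912823. From m = (1 + c)/(c + rr + e), rearranging gives 1 + c = m·(c + rr + e), so c·(1 − m) = m·(rr + e) − 1.
Hence c = [m·(rr + e) − 1]/(1 − m) = [2.912823 × (0.21 + 0) − 1] / (1 − 2.912823) ≈ 0.203002.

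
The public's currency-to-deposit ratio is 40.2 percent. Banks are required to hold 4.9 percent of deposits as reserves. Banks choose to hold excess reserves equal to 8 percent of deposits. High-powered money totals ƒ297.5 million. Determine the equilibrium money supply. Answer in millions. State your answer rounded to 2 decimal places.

The money multiplier is m = (1 + c) / (rr + e + c) = (1 + 0.402) / (0.049 + 0.08 + 0.402) ≈ 2.640301.
So M = m × MB = 2.640301 × 297.5 ≈ 785.4895 million.

ƒ785.49 million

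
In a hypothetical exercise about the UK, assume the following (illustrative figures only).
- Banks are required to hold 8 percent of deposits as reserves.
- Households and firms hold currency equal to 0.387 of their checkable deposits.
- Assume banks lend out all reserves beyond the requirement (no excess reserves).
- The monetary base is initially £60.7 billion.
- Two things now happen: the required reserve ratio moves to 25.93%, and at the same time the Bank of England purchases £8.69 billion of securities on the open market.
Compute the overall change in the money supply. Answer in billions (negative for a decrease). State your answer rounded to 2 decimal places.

-31.37 billion

Before: m₁ = (1 + 0.387) / (0.08 + 0.387) ≈ 2.97002, MB₁ = 60.7, so M₁ = 2.97002 × 60.7 ≈ 180.2802 billion.
After: m₂ = (1 + 0.387) / (0.2593 + 0.387) ≈ 2.14606, MB₂ = 60.7 + 8.69 = 69.39, so M₂ = 2.14606 × 69.39 ≈ 148.9151 billion.
ΔM = M₂ − M₁ = 148.9151 − 180.2802 = -31.3651 billion.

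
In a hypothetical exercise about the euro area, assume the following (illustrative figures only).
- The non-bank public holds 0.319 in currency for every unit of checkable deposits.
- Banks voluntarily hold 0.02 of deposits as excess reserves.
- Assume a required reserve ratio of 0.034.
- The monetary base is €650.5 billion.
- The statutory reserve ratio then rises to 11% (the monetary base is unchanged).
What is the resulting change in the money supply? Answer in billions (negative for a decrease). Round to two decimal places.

-389.36 billion

Initially m₁ = (1 + 0.319) / (0.034 + 0.02 + 0.319) ≈ 3.536193, so M₁ = 3.536193 × 650.5 ≈ 2300.2935 billion.
After the change m₂ = (1 + 0.319) / (0.11 + 0.02 + 0.319) ≈ 2.937639, so M₂ = 2.937639 × 650.5 ≈ 1910.9342 billion.
ΔM = M₂ − M₁ = 1910.9342 − 2300.2935 = -389.3593 billion.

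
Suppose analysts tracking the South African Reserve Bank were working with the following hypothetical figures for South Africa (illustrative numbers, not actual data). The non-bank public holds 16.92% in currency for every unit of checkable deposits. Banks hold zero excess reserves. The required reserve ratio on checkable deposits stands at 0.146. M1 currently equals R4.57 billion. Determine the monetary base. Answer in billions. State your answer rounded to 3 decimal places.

The money multiplier is m = (1 + c) / (rr + c) = (1 + 0.1692) / (0.146 + 0.1692) ≈ 3.70939.
MB = M / m = 4.57 / 3.70939 ≈ 1.232 billion.

R1.232 billion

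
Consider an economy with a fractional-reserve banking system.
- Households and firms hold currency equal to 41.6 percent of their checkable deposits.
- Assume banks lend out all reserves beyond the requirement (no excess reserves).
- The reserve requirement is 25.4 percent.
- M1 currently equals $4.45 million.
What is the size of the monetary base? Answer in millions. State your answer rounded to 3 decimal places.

The money multiplier is m = (1 + c) / (rr + c) = (1 + 0.416) / (0.254 + 0.416) ≈ 2.11343.
MB = M / m = 4.45 / 2.11343 ≈ 2.1056 million.

$2.106 million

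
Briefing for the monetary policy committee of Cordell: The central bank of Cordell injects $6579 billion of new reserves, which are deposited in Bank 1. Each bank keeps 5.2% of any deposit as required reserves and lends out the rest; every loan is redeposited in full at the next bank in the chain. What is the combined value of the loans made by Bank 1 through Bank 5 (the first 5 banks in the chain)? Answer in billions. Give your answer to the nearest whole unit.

$28106 billion

Bank i lends (1 − rr)^i of the original deposit: Bank 1 lends 6579·0.9480 = 6236.8920, Bank 2 lends 6579·0.9480² ≈ 5912.5736, and so on.
Summing a geometric series: total = 6579·[0.9480·(1 − 0.9480^5) / (1 − 0.9480)] ≈ 28105.5825 billion.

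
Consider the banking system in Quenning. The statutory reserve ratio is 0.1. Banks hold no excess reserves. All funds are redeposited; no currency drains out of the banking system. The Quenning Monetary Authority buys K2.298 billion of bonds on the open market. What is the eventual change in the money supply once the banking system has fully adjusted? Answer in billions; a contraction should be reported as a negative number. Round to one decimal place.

K23.0 billion

The simple money multiplier is m = 1/rr = 1/0.1 = 10.
An open-market purchase increases the monetary base by 2.298 billion, so ΔM = m × ΔMB = 10 × 2.298 = 22.98 billion.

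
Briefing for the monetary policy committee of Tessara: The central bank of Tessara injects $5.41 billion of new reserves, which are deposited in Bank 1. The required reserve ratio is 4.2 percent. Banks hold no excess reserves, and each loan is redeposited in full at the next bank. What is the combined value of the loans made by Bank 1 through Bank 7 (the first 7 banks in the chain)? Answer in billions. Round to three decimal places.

Bank i lends (1 − rr)^i of the original deposit: Bank 1 lends 5.41·0.9580 ≈ 5.1828, Bank 2 lends 5.41·0.9580² ≈ 4.9651, and so on.
Summing a geometric series: total = 5.41·[0.9580·(1 − 0.9580^7) / (1 − 0.9580)] ≈ 32.0151 billion.

$32.015 billion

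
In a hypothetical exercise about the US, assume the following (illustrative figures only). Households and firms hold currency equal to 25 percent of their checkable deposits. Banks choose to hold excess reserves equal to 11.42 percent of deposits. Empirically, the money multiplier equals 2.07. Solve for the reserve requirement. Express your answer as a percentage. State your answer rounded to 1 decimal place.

24.0%

Using m = 2.07. Since m = (1 + c)/(c + rr + e), the denominator satisfies c + rr + e = (1 + c)/m = (1 + 0.25) / 2.07 ≈ 0.603865.
With c = 0.25 and e = 0.1142, the reserve requirement is 0.603865 − 0.25 − 0.1142 = 0.239665.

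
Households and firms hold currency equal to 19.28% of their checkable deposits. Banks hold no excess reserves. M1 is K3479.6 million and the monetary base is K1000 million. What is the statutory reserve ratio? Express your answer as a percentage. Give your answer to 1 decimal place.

15.0%

Using m = M/MB = 3479.6/1000 = 3.479600. Since m = (1 + c)/(c + rr + e), the denominator satisfies c + rr + e = (1 + c)/m = (1 + 0.1928) / 3.479600 ≈ 0.342798.
With c = 0.1928 and e = 0, the statutory reserve ratio is 0.342798 − 0.1928 − 0 = 0.149998.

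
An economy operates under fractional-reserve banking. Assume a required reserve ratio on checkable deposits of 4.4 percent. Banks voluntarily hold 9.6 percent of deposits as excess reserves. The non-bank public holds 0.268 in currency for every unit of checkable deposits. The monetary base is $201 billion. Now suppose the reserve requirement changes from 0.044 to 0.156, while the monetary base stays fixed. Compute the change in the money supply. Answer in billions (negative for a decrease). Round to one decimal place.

-134.5 billion

Initially m₁ = (1 + 0.268) / (0.044 + 0.096 + 0.268) ≈ 3.10784, so M₁ = 3.10784 × 201 ≈ 624.6758 billion.
After the change m₂ = (1 + 0.268) / (0.156 + 0.096 + 0.268) ≈ 2.43846, so M₂ = 2.43846 × 201 ≈ 490.1305 billion.
ΔM = M₂ − M₁ = 490.1305 − 624.6758 = -134.5453 billion.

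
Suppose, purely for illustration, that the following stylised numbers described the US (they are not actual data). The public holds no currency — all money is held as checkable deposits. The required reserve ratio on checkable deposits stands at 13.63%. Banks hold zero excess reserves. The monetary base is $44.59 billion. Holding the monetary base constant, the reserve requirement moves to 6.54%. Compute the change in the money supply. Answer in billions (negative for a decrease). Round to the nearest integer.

$355 billion

Initially m₁ = 1 / (0.1363) ≈ 7.3368, so M₁ = 7.3368 × 44.59 ≈ 327.1479 billion.
After the change m₂ = 1 / (0.0654) ≈ 15.2905, so M₂ = 15.2905 × 44.59 ≈ 681.8034 billion.
ΔM = M₂ − M₁ = 681.8034 − 327.1479 = 354.6555 billion.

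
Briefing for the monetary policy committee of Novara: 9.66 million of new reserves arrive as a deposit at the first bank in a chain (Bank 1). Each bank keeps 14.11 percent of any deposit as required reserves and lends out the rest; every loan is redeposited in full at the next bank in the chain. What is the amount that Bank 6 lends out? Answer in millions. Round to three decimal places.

Each bank lends a fraction (1 − rr) = 0.8589 of the deposit it receives, so Bank 6 receives 9.66·0.8589^5 and lends 9.66·0.8589^6 ≈ 3.8782 million.

3.878 million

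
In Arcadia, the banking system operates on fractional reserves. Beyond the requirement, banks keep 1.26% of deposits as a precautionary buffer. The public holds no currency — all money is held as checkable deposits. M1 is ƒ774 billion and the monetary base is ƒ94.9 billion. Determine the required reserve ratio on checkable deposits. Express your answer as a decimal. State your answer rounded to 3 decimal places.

0.110

Using m = M/MB = 774/94.9 ≈ 8.155954. Since m = (1 + c)/(c + rr + e), the denominator satisfies c + rr + e = (1 + c)/m = (1 + 0) / 8.155954 ≈ 0.122610.
With c = 0 and e = 0.0126, the required reserve ratio on checkable deposits is 0.122610 − 0 − 0.0126 = 0.11001.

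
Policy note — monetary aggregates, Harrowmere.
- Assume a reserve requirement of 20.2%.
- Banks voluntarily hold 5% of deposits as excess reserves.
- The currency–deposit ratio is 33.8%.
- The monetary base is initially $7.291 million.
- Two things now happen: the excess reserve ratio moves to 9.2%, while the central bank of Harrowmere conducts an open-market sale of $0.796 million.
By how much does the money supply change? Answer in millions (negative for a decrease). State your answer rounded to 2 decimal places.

-2.78 million

Before: m₁ = (1 + 0.338) / (0.202 + 0.05 + 0.338) ≈ 2.2678, MB₁ = 7.291, so M₁ = 2.2678 × 7.291 ≈ 16.5345 million.
After: m₂ = (1 + 0.338) / (0.202 + 0.092 + 0.338) ≈ 2.1171, MB₂ = 7.291 − 0.796 = 6.495, so M₂ = 2.1171 × 6.495 ≈ 13.7506 million.
ΔM = M₂ − M₁ = 13.7506 − 16.5345 = -2.7839 million.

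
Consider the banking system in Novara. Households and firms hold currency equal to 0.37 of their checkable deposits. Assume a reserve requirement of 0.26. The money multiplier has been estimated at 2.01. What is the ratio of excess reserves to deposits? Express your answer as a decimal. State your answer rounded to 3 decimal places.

0.052

Using m = 2.01. Since m = (1 + c)/(c + rr + e), the denominator satisfies c + rr + e = (1 + c)/m = (1 + 0.37) / 2.01 ≈ 0.681592.
With c = 0.37 and rr = 0.26, the ratio of excess reserves to deposits is 0.681592 − 0.37 − 0.26 = 0.051592.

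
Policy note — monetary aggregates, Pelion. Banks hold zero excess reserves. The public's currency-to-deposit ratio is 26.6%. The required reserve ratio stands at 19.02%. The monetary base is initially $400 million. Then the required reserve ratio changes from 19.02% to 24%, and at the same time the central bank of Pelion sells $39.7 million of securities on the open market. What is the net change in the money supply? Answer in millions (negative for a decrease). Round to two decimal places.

Before: m₁ = (1 + 0.266) / (0.1902 + 0.266) ≈ 2.775099, MB₁ = 400, so M₁ = 2.775099 × 400 = 1110.0396 million.
After: m₂ = (1 + 0.266) / (0.24 + 0.266) ≈ 2.501976, MB₂ = 400 − 39.7 = 360.3, so M₂ = 2.501976 × 360.3 ≈ 901.462 million.
ΔM = M₂ − M₁ = 901.462 − 1110.0396 = -208.5776 million.

-208.58 million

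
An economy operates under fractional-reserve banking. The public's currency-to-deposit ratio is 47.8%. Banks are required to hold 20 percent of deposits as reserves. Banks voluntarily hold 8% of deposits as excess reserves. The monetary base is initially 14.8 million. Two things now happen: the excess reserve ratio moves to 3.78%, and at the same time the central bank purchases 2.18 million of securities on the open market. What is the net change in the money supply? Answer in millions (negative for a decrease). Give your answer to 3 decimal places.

6.203 million

Before: m₁ = (1 + 0.478) / (0.2 + 0.08 + 0.478) ≈ 1.949868, MB₁ = 14.8, so M₁ = 1.949868 × 14.8 ≈ 28.858 million.
After: m₂ = (1 + 0.478) / (0.2 + 0.0378 + 0.478) ≈ 2.064823, MB₂ = 14.8 + 2.18 = 16.98, so M₂ = 2.064823 × 16.98 ≈ 35.0607 million.
ΔM = M₂ − M₁ = 35.0607 − 28.858 = 6.2027 million.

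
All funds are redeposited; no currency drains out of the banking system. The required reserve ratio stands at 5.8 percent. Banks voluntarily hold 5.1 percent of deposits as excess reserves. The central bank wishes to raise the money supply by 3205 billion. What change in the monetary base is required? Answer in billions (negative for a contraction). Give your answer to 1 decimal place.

349.3 billion

The money multiplier is m = 1 / (rr + e) = 1 / (0.058 + 0.051) ≈ 9.174312.
ΔMB = ΔM / m = (+3205) / 9.174312 ≈ 349.345 billion.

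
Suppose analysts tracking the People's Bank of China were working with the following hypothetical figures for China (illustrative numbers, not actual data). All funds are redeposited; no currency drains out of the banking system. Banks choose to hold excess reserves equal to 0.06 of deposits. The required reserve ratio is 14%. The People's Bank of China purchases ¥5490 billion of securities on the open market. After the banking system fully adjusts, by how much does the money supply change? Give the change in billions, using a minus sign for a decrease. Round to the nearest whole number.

The money multiplier is m = 1 / (rr + e) = 1 / (0.14 + 0.06) = 5.
The purchase adds 5490 billion of base, so ΔM = m × ΔMB = 5 × (+5490) = 27450 billion.

¥27450 billion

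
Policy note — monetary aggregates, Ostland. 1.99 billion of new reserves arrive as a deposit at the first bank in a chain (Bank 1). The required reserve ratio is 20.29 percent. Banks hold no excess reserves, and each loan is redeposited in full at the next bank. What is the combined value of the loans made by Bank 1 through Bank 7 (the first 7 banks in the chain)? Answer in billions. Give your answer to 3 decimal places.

6.219 billion

Bank i lends (1 − rr)^i of the original deposit: Bank 1 lends 1.99·0.7971 ≈ 1.5862, Bank 2 lends 1.99·0.7971² ≈ 1.2644, and so on.
Summing a geometric series: total = 1.99·[0.7971·(1 − 0.7971^7) / (1 − 0.7971)] ≈ 6.2194 billion.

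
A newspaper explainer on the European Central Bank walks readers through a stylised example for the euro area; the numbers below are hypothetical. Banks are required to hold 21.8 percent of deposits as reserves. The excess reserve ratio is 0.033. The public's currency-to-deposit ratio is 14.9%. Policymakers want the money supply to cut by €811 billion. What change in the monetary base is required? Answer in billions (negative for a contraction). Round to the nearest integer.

-282 billion

The money multiplier is m = (1 + c) / (rr + e + c) = (1 + 0.149) / (0.218 + 0.033 + 0.149) = 2.8725.
ΔMB = ΔM / m = (−811) / 2.8725 ≈ -282.3325 billion.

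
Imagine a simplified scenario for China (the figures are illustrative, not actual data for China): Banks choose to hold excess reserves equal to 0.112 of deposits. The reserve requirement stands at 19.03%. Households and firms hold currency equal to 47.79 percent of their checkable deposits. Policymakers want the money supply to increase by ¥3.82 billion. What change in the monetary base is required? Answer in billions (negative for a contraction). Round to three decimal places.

¥2.017 billion

The money multiplier is m = (1 + c) / (rr + e + c) = (1 + 0.4779) / (0.1903 + 0.112 + 0.4779) ≈ 1.89426.
ΔMB = ΔM / m = (+3.82) / 1.89426 ≈ 2.0166 billion.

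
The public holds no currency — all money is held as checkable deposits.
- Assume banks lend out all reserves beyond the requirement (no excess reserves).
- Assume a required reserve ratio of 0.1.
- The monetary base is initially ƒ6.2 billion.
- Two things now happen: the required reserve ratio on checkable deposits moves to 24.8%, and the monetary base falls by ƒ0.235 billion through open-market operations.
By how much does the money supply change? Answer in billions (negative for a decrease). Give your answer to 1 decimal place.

-37.9 billion

Before: m₁ = 1 / (0.1) = 10, MB₁ = 6.2, so M₁ = 10 × 6.2 = 62 billion.
After: m₂ = 1 / (0.248) ≈ 4.0323, MB₂ = 6.2 − 0.235 = 5.965, so M₂ = 4.0323 × 5.965 ≈ 24.0527 billion.
ΔM = M₂ − M₁ = 24.0527 − 62 = -37.9473 billion.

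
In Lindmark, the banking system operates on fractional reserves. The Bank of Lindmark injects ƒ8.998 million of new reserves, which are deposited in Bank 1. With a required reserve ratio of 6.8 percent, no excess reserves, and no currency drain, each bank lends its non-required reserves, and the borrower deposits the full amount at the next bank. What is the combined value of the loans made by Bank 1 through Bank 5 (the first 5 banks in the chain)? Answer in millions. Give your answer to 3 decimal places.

ƒ36.603 million

Bank i lends (1 − rr)^i of the original deposit: Bank 1 lends 8.998·0.9320 ≈ 8.3861, Bank 2 lends 8.998·0.9320² ≈ 7.8159, and so on.
Summing a geometric series: total = 8.998·[0.9320·(1 − 0.9320^5) / (1 − 0.9320)] ≈ 36.6029 million.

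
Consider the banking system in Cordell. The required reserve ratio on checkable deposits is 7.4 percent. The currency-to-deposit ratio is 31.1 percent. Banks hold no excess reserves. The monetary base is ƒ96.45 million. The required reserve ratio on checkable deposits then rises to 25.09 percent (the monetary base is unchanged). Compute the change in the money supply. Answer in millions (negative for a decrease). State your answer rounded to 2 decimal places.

Initially m₁ = (1 + 0.311) / (0.074 + 0.311) ≈ 3.40519, so M₁ = 3.40519 × 96.45 ≈ 328.4306 million.
After the change m₂ = (1 + 0.311) / (0.2509 + 0.311) ≈ 2.33316, so M₂ = 2.33316 × 96.45 ≈ 225.0333 million.
ΔM = M₂ − M₁ = 225.0333 − 328.4306 = -103.3973 million.

-103.40 million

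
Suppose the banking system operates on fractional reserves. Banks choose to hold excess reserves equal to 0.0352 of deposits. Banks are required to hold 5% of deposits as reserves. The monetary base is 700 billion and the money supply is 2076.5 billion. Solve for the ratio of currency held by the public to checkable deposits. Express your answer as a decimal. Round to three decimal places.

Using m = M/MB = 2076.5/700 ≈ 2.966429. From m = (1 + c)/(c + rr + e), rearranging gives 1 + c = m·(c + rr + e), so c·(1 − m) = m·(rr + e) − 1.
Hence c = [m·(rr + e) − 1]/(1 − m) = [2.966429 × (0.05 + 0.0352) − 1] / (1 − 2.966429) ≈ 0.380009.

0.380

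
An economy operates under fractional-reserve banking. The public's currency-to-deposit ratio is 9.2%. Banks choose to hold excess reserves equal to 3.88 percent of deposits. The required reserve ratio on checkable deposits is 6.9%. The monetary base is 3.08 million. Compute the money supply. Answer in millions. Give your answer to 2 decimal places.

The money multiplier is m = (1 + c) / (rr + e + c) = (1 + 0.092) / (0.069 + 0.0388 + 0.092) ≈ 5.4655.
So M = m × MB = 5.4655 × 3.08 ≈ 16.8337 million.

16.83 million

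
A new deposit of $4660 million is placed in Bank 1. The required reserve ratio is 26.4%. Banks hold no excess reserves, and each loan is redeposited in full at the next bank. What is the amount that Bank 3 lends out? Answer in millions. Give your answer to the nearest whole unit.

$1858 million

Each bank lends a fraction (1 − rr) = 0.7360 of the deposit it receives, so Bank 3 receives 4660·0.7360^2 and lends 4660·0.7360^3 ≈ 1857.8873 million.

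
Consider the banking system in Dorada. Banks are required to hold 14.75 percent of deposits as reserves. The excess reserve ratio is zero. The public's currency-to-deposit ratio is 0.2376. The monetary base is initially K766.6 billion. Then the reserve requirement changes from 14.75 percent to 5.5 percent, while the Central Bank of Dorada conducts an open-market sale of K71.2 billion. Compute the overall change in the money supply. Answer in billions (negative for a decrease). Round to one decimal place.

Before: m₁ = (1 + 0.2376) / (0.1475 + 0.2376) ≈ 3.21371, MB₁ = 766.6, so M₁ = 3.21371 × 766.6 ≈ 2463.6301 billion.
After: m₂ = (1 + 0.2376) / (0.055 + 0.2376) ≈ 4.22967, MB₂ = 766.6 − 71.2 = 695.4, so M₂ = 4.22967 × 695.4 ≈ 2941.3125 billion.
ΔM = M₂ − M₁ = 2941.3125 − 2463.6301 = 477.6824 billion.

K477.7 billion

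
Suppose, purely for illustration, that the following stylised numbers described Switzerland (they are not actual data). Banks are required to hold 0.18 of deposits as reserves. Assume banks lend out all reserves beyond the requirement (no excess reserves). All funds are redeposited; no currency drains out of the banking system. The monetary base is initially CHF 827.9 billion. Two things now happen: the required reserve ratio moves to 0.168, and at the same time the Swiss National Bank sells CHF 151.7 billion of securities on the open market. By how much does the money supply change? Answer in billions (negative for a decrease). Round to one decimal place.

Before: m₁ = 1 / (0.18) ≈ 5.55556, MB₁ = 827.9, so M₁ = 5.55556 × 827.9 ≈ 4599.4481 billion.
After: m₂ = 1 / (0.168) ≈ 5.95238, MB₂ = 827.9 − 151.7 = 676.2, so M₂ = 5.95238 × 676.2 ≈ 4024.9994 billion.
ΔM = M₂ − M₁ = 4024.9994 − 4599.4481 = -574.4487 billion.

-574.4 billion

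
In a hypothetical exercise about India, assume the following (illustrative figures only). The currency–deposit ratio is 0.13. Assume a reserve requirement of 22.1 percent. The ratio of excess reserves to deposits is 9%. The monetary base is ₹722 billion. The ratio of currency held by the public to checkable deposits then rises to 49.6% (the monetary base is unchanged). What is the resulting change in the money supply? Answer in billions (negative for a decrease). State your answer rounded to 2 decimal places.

-511.59 billion

Initially m₁ = (1 + 0.13) / (0.221 + 0.09 + 0.13) ≈ 2.562358, so M₁ = 2.562358 × 722 ≈ 1850.0225 billion.
After the change m₂ = (1 + 0.496) / (0.221 + 0.09 + 0.496) ≈ 1.853779, so M₂ = 1.853779 × 722 ≈ 1338.4284 billion.
ΔM = M₂ − M₁ = 1338.4284 − 1850.0225 = -511.5941 billion.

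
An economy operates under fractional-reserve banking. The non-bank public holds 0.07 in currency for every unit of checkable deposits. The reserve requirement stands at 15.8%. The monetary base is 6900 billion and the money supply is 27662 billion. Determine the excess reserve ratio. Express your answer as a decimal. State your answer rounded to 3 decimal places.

Using m = M/MB = 27662/6900 ≈ 4.008986. Since m = (1 + c)/(c + rr + e), the denominator satisfies c + rr + e = (1 + c)/m = (1 + 0.07) / 4.008986 ≈ 0.266900.
With c = 0.07 and rr = 0.158, the excess reserve ratio is 0.266900 − 0.07 − 0.158 = 0.0389.

0.039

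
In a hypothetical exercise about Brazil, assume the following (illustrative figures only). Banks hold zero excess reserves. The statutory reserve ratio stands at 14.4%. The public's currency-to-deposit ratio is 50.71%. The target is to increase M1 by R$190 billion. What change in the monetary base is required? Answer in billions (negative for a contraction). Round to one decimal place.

The money multiplier is m = (1 + c) / (rr + c) = (1 + 0.5071) / (0.144 + 0.5071) ≈ 2.31470.
ΔMB = ΔM / m = (+190) / 2.31470 ≈ 82.0841 billion.

R$82.1 billion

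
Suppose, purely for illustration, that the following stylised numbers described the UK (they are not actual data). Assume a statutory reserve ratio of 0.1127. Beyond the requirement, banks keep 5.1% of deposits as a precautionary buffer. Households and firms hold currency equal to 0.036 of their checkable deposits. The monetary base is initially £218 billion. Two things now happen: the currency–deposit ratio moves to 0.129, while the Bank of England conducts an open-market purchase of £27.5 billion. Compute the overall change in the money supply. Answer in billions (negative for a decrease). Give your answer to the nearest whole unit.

Before: m₁ = (1 + 0.036) / (0.1127 + 0.051 + 0.036) ≈ 5.1878, MB₁ = 218, so M₁ = 5.1878 × 218 = 1130.9404 billion.
After: m₂ = (1 + 0.129) / (0.1127 + 0.051 + 0.129) ≈ 3.8572, MB₂ = 218 + 27.5 = 245.5, so M₂ = 3.8572 × 245.5 = 946.9426 billion.
ΔM = M₂ − M₁ = 946.9426 − 1130.9404 = -183.9978 billion.

-184 billion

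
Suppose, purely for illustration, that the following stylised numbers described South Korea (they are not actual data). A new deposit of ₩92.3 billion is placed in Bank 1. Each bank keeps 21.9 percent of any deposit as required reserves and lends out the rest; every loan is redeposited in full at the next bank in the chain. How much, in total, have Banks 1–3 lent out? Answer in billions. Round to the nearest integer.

₩172 billion

Bank i lends (1 − rr)^i of the original deposit: Bank 1 lends 92.3·0.7810 = 72.0863, Bank 2 lends 92.3·0.7810² ≈ 56.2994, and so on.
Summing a geometric series: total = 92.3·[0.7810·(1 − 0.7810^3) / (1 − 0.7810)] ≈ 172.3555 billion.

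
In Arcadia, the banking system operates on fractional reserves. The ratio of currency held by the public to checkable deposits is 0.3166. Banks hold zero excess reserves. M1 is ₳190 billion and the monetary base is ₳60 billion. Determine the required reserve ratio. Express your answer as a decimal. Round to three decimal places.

Using m = M/MB = 190/60 ≈ 3.166667. Since m = (1 + c)/(c + rr + e), the denominator satisfies c + rr + e = (1 + c)/m = (1 + 0.3166) / 3.166667 ≈ 0.415768.
With c = 0.3166 and e = 0, the required reserve ratio is 0.415768 − 0.3166 − 0 = 0.099168.

0.099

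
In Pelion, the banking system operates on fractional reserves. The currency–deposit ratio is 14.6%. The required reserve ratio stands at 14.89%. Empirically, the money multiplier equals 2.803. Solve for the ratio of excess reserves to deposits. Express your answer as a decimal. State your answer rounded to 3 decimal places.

Using m = 2.803. Since m = (1 + c)/(c + rr + e), the denominator satisfies c + rr + e = (1 + c)/m = (1 + 0.146) / 2.803 ≈ 0.408848.
With c = 0.146 and rr = 0.1489, the ratio of excess reserves to deposits is 0.408848 − 0.146 − 0.1489 = 0.113948.

0.114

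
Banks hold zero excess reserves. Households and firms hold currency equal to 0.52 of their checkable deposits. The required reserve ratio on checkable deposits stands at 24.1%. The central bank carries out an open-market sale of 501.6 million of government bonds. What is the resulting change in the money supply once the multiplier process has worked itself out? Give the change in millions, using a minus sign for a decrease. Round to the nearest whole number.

-1002 million

The money multiplier is m = (1 + c) / (rr + c) = (1 + 0.52) / (0.241 + 0.52) ≈ 1.9974.
The sale removes 501.6 million of base, so ΔM = m × ΔMB = 1.9974 × (−501.6) ≈ -1001.8958 million.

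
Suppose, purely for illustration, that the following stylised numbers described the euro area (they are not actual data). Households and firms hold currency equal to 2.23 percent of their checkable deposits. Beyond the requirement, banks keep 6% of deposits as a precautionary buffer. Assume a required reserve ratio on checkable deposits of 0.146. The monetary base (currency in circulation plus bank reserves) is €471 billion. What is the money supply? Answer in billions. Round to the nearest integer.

€2109 billion

The money multiplier is m = (1 + c) / (rr + e + c) = (1 + 0.0223) / (0.146 + 0.06 + 0.0223) ≈ 4.4779.
So M = m × MB = 4.4779 × 471 = 2109.0909 billion.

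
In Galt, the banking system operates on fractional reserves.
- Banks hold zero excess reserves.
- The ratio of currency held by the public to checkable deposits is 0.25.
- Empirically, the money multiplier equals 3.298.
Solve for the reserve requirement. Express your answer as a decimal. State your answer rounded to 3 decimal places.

Using m = 3.298. Since m = (1 + c)/(c + rr + e), the denominator satisfies c + rr + e = (1 + c)/m = (1 + 0.25) / 3.298 ≈ 0.379018.
With c = 0.25 and e = 0, the reserve requirement is 0.379018 − 0.25 − 0 = 0.129018.

0.129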